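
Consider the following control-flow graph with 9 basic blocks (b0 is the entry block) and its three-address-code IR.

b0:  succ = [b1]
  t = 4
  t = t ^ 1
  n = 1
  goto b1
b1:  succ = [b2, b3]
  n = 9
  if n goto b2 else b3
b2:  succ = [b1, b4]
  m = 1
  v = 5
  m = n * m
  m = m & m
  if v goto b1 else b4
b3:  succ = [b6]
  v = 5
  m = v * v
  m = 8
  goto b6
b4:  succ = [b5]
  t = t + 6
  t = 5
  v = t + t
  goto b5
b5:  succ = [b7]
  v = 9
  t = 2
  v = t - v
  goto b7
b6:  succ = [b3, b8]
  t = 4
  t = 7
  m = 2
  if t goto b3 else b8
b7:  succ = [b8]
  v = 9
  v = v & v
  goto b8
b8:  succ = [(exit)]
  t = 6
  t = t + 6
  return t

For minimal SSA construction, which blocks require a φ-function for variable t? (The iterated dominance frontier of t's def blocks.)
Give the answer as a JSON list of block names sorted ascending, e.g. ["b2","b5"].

Answer: ["b3", "b8"]

Working:
idom tree: b1←b0 b2←b1 b3←b1 b4←b2 b5←b4 b6←b3 b7←b5 b8←b1
Dom∩ at merges:
  b1: preds {b0,b2}: {b0} ∩ {b0,b1,b2} = {b0}; idom=b0
  b3: preds {b1,b6}: {b0,b1} ∩ {b0,b1,b3,b6} = {b0,b1}; idom=b1
  b8: preds {b6,b7}: {b0,b1,b3,b6} ∩ {b0,b1,b2,b4,b5,b7} = {b0,b1}; idom=b1

DF walk-up:
  join b1 pred b0: · stop@b0
  join b1 pred b2: b2→b1 stop@b0
  join b3 pred b1: · stop@b1
  join b3 pred b6: b6→b3 stop@b1
  join b8 pred b6: b6→b3 stop@b1
  join b8 pred b7: b7→b5→b4→b2 stop@b1
  b0 → ∅
  b1 → {b1}
  b2 → {b1,b8}
  b3 → {b3,b8}
  b4 → {b8}
  b5 → {b8}
  b6 → {b3,b8}
  b7 → {b8}
  b8 → ∅

φ for t: defs {b0,b4,b5,b6,b8}
  DF⁺ = {b3,b8}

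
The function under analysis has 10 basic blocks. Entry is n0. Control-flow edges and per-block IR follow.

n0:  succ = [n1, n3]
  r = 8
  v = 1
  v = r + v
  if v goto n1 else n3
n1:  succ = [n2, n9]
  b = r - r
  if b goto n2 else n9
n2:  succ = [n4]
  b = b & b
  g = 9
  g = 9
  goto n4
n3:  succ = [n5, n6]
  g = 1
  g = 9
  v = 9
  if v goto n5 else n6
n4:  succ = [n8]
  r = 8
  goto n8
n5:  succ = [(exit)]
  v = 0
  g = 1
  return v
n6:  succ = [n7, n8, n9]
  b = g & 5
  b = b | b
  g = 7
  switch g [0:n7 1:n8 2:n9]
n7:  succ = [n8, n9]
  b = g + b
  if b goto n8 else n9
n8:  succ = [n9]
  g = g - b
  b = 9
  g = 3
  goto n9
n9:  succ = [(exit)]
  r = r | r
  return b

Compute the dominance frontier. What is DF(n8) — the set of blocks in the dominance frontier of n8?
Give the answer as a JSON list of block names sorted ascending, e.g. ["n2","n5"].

idom tree: n1←n0 n2←n1 n3←n0 n4←n2 n5←n3 n6←n3 n7←n6 n8←n0 n9←n0
Join-block Dom:
  n8: preds {n4,n6,n7}: {n0,n1,n2,n4} ∩ {n0,n3,n6} ∩ {n0,n3,n6,n7} = {n0}; idom=n0
  n9: preds {n1,n6,n7,n8}: {n0,n1} ∩ {n0,n3,n6} ∩ {n0,n3,n6,n7} ∩ {n0,n8} = {n0}; idom=n0

DF derivation:
  n8←n4: walk n4→n2→n1 to n0
  n8←n6: walk n6→n3 to n0
  n8←n7: walk n7→n6→n3 to n0
  n9←n1: walk n1 to n0
  n9←n6: walk n6→n3 to n0
  n9←n7: walk n7→n6→n3 to n0
  n9←n8: walk n8 to n0
  n0: DF=∅
  n1: DF={n8,n9}
  n2: DF={n8}
  n3: DF={n8,n9}
  n4: DF={n8}
  n5: DF=∅
  n6: DF={n8,n9}
  n7: DF={n8,n9}
  n8: DF={n9}
  n9: DF=∅

DF(n8) = ["n9"]

Answer: ["n9"]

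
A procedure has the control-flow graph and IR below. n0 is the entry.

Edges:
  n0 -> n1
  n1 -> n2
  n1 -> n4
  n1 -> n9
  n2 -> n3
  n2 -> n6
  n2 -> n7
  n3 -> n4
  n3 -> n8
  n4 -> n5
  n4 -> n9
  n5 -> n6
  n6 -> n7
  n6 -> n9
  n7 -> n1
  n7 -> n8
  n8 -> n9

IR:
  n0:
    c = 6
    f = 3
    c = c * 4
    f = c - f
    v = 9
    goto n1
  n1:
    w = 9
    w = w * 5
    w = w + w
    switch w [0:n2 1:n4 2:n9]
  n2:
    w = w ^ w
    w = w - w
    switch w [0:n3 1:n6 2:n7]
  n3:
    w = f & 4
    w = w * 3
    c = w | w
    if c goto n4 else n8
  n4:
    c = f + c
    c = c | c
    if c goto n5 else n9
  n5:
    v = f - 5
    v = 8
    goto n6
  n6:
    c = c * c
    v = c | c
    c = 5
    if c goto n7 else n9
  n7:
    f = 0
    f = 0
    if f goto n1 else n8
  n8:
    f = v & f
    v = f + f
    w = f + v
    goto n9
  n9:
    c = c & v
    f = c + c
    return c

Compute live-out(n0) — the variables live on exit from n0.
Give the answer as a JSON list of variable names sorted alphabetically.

Answer: ["c", "f", "v"]

Derivation:
Per-block:
  n0: def={c,f,v} ue=∅
  n1: def={w} ue=∅
  n2: def={w} ue={w}
  n3: def={c,w} ue={f}
  n4: def={c} ue={c,f}
  n5: def={v} ue={f}
  n6: def={c,v} ue={c}
  n7: def={f} ue=∅
  n8: def={f,v,w} ue={f,v}
  n9: def={c,f} ue={c,v}

Liveness:
  live n0: ∅→{c,f,v}
  live n1: {c,f,v}→{c,f,v,w}
  live n2: {c,f,v,w}→{c,f,v}
  live n3: {f,v}→{c,f,v}
  live n4: {c,f,v}→{c,f,v}
  live n5: {c,f}→{c}
  live n6: {c}→{c,v}
  live n7: {c,v}→{c,f,v}
  live n8: {c,f,v}→{c,v}
  live n9: {c,v}→∅

live-out(n0) = ["c", "f", "v"]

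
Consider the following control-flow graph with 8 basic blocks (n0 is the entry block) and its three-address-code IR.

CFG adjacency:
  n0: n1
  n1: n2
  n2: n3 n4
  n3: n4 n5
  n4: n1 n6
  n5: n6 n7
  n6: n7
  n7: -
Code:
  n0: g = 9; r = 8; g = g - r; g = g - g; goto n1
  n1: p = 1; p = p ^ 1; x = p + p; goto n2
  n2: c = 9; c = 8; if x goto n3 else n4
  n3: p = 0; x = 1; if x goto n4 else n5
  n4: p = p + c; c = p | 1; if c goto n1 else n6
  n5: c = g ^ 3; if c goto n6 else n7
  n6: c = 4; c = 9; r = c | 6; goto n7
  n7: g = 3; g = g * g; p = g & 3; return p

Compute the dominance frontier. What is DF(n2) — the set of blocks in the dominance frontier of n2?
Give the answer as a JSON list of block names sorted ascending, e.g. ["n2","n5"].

idom tree: n1←n0 n2←n1 n3←n2 n4←n2 n5←n3 n6←n2 n7←n2
Dom∩ at merges:
  n1: preds {n0,n4}: {n0} ∩ {n0,n1,n2,n4} = {n0}; idom=n0
  n4: preds {n2,n3}: {n0,n1,n2} ∩ {n0,n1,n2,n3} = {n0,n1,n2}; idom=n2
  n6: preds {n4,n5}: {n0,n1,n2,n4} ∩ {n0,n1,n2,n3,n5} = {n0,n1,n2}; idom=n2
  n7: preds {n5,n6}: {n0,n1,n2,n3,n5} ∩ {n0,n1,n2,n6} = {n0,n1,n2}; idom=n2

Frontier:
  n1←n0: walk · to n0
  n1←n4: walk n4→n2→n1 to n0
  n4←n2: walk · to n2
  n4←n3: walk n3 to n2
  n6←n4: walk n4 to n2
  n6←n5: walk n5→n3 to n2
  n7←n5: walk n5→n3 to n2
  n7←n6: walk n6 to n2
  n0: DF=∅
  n1: DF={n1}
  n2: DF={n1}
  n3: DF={n4,n6,n7}
  n4: DF={n1,n6}
  n5: DF={n6,n7}
  n6: DF={n7}
  n7: DF=∅

DF(n2) = ["n1"]

Answer: ["n1"]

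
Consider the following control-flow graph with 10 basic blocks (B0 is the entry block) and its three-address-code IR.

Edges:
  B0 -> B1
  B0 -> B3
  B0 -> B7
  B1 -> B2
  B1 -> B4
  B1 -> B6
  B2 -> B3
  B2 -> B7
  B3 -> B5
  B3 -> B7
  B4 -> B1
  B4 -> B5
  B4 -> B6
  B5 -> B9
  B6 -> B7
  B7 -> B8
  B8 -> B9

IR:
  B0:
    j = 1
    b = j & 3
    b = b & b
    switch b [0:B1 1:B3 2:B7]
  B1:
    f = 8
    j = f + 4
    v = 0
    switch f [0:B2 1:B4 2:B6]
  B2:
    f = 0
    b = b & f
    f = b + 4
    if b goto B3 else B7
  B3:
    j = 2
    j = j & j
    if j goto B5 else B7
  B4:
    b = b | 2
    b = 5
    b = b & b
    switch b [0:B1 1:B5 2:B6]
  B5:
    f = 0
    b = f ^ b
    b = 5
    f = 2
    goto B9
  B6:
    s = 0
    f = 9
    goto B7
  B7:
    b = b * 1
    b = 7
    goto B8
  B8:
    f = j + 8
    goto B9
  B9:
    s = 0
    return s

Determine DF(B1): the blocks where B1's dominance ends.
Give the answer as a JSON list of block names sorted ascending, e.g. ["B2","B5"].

idom tree: B1←B0 B2←B1 B3←B0 B4←B1 B5←B0 B6←B1 B7←B0 B8←B7 B9←B0
Join-block Dom:
  B1: preds {B0,B4}: {B0} ∩ {B0,B1,B4} = {B0}; idom=B0
  B3: preds {B0,B2}: {B0} ∩ {B0,B1,B2} = {B0}; idom=B0
  B5: preds {B3,B4}: {B0,B3} ∩ {B0,B1,B4} = {B0}; idom=B0
  B6: preds {B1,B4}: {B0,B1} ∩ {B0,B1,B4} = {B0,B1}; idom=B1
  B7: preds {B0,B2,B3,B6}: {B0} ∩ {B0,B1,B2} ∩ {B0,B3} ∩ {B0,B1,B6} = {B0}; idom=B0
  B9: preds {B5,B8}: {B0,B5} ∩ {B0,B7,B8} = {B0}; idom=B0

DF derivation:
  B1←B0: walk · to B0
  B1←B4: walk B4→B1 to B0
  B3←B0: walk · to B0
  B3←B2: walk B2→B1 to B0
  B5←B3: walk B3 to B0
  B5←B4: walk B4→B1 to B0
  B6←B1: walk · to B1
  B6←B4: walk B4 to B1
  B7←B0: walk · to B0
  B7←B2: walk B2→B1 to B0
  B7←B3: walk B3 to B0
  B7←B6: walk B6→B1 to B0
  B9←B5: walk B5 to B0
  B9←B8: walk B8→B7 to B0
  B0 → ∅
  B1 → {B1,B3,B5,B7}
  B2 → {B3,B7}
  B3 → {B5,B7}
  B4 → {B1,B5,B6}
  B5 → {B9}
  B6 → {B7}
  B7 → {B9}
  B8 → {B9}
  B9 → ∅

DF(B1) = ["B1", "B3", "B5", "B7"]

Answer: ["B1", "B3", "B5", "B7"]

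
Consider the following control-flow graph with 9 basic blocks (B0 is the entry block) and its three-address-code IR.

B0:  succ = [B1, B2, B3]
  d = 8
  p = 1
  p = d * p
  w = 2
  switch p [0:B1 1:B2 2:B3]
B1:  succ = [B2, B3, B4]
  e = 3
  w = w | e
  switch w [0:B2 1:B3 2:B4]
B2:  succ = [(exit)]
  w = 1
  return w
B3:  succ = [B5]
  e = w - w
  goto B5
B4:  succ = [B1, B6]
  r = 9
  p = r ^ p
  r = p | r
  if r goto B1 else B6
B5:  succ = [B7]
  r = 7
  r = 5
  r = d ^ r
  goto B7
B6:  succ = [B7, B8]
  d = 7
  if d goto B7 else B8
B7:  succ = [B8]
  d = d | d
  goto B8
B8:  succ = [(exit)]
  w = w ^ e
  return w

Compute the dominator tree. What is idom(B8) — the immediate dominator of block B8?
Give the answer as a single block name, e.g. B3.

idom tree: B1←B0 B2←B0 B3←B0 B4←B1 B5←B3 B6←B4 B7←B0 B8←B0
Dom∩ at merges:
  B1: preds {B0,B4}: {B0} ∩ {B0,B1,B4} = {B0}; idom=B0
  B2: preds {B0,B1}: {B0} ∩ {B0,B1} = {B0}; idom=B0
  B3: preds {B0,B1}: {B0} ∩ {B0,B1} = {B0}; idom=B0
  B7: preds {B5,B6}: {B0,B3,B5} ∩ {B0,B1,B4,B6} = {B0}; idom=B0
  B8: preds {B6,B7}: {B0,B1,B4,B6} ∩ {B0,B7} = {B0}; idom=B0

idom(B8) = B0

Answer: B0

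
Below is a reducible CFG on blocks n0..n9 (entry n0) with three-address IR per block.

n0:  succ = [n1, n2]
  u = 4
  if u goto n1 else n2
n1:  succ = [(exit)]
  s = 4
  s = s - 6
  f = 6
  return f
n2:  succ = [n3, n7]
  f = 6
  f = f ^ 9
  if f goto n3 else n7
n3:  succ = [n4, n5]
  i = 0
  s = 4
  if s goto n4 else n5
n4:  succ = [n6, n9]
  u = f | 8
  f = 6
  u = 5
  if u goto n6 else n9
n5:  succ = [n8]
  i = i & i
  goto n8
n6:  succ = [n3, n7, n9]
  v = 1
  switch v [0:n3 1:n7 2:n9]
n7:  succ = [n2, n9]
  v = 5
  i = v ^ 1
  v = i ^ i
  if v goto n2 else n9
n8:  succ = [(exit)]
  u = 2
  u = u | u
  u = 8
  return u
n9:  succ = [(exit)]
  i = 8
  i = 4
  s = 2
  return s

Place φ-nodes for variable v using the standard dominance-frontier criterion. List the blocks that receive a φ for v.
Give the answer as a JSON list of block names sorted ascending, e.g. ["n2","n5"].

idom tree: n1←n0 n2←n0 n3←n2 n4←n3 n5←n3 n6←n4 n7←n2 n8←n5 n9←n2
Dom at joins:
  n2: preds {n0,n7}: {n0} ∩ {n0,n2,n7} = {n0}; idom=n0
  n3: preds {n2,n6}: {n0,n2} ∩ {n0,n2,n3,n4,n6} = {n0,n2}; idom=n2
  n7: preds {n2,n6}: {n0,n2} ∩ {n0,n2,n3,n4,n6} = {n0,n2}; idom=n2
  n9: preds {n4,n6,n7}: {n0,n2,n3,n4} ∩ {n0,n2,n3,n4,n6} ∩ {n0,n2,n7} = {n0,n2}; idom=n2

Frontier:
  n2←n0: walk · to n0
  n2←n7: walk n7→n2 to n0
  n3←n2: walk · to n2
  n3←n6: walk n6→n4→n3 to n2
  n7←n2: walk · to n2
  n7←n6: walk n6→n4→n3 to n2
  n9←n4: walk n4→n3 to n2
  n9←n6: walk n6→n4→n3 to n2
  n9←n7: walk n7 to n2
  n0: DF=∅
  n1: DF=∅
  n2: DF={n2}
  n3: DF={n3,n7,n9}
  n4: DF={n3,n7,n9}
  n5: DF=∅
  n6: DF={n3,n7,n9}
  n7: DF={n2,n9}
  n8: DF=∅
  n9: DF=∅

φ for v: defs {n6,n7}
  DF⁺ = {n2,n3,n7,n9}

Answer: ["n2", "n3", "n7", "n9"]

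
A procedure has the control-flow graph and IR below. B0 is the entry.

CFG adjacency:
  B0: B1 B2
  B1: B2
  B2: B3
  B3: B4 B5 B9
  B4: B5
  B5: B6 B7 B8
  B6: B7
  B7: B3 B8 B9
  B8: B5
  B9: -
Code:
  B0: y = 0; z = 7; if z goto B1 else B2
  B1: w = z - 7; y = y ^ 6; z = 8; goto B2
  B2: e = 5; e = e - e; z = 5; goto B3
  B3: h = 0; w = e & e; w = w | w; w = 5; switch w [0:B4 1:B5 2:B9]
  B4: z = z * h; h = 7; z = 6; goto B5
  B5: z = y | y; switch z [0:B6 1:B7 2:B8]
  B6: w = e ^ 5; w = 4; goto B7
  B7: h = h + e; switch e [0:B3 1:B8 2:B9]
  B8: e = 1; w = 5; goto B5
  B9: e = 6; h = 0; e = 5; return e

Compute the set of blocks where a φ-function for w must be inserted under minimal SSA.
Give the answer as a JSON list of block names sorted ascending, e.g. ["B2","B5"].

Answer: ["B2", "B3", "B5", "B7", "B8", "B9"]

Analysis:
idom tree: B1←B0 B2←B0 B3←B2 B4←B3 B5←B3 B6←B5 B7←B5 B8←B5 B9←B3
Join-block Dom:
  B2: preds {B0,B1}: {B0} ∩ {B0,B1} = {B0}; idom=B0
  B3: preds {B2,B7}: {B0,B2} ∩ {B0,B2,B3,B5,B7} = {B0,B2}; idom=B2
  B5: preds {B3,B4,B8}: {B0,B2,B3} ∩ {B0,B2,B3,B4} ∩ {B0,B2,B3,B5,B8} = {B0,B2,B3}; idom=B3
  B7: preds {B5,B6}: {B0,B2,B3,B5} ∩ {B0,B2,B3,B5,B6} = {B0,B2,B3,B5}; idom=B5
  B8: preds {B5,B7}: {B0,B2,B3,B5} ∩ {B0,B2,B3,B5,B7} = {B0,B2,B3,B5}; idom=B5
  B9: preds {B3,B7}: {B0,B2,B3} ∩ {B0,B2,B3,B5,B7} = {B0,B2,B3}; idom=B3

Frontier:
  B2←B0: walk · to B0
  B2←B1: walk B1 to B0
  B3←B2: walk · to B2
  B3←B7: walk B7→B5→B3 to B2
  B5←B3: walk · to B3
  B5←B4: walk B4 to B3
  B5←B8: walk B8→B5 to B3
  B7←B5: walk · to B5
  B7←B6: walk B6 to B5
  B8←B5: walk · to B5
  B8←B7: walk B7 to B5
  B9←B3: walk · to B3
  B9←B7: walk B7→B5 to B3
  B0 → ∅
  B1 → {B2}
  B2 → ∅
  B3 → {B3}
  B4 → {B5}
  B5 → {B3,B5,B9}
  B6 → {B7}
  B7 → {B3,B8,B9}
  B8 → {B5}
  B9 → ∅

φ for w: defs {B1,B3,B6,B8}
  DF⁺ = {B2,B3,B5,B7,B8,B9}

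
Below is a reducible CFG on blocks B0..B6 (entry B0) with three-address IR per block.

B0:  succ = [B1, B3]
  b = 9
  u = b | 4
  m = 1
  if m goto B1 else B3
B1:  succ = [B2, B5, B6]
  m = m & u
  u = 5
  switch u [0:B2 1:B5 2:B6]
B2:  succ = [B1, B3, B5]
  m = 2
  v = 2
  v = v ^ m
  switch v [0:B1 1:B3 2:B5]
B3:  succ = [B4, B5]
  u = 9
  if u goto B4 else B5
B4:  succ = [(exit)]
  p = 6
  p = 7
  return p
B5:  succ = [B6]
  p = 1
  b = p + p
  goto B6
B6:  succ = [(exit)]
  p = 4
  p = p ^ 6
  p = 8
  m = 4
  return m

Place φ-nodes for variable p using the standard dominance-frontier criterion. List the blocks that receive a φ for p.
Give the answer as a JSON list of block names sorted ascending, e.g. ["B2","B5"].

Answer: ["B6"]

Derivation:
idom tree: B1←B0 B2←B1 B3←B0 B4←B3 B5←B0 B6←B0
Dom at joins:
  B1: preds {B0,B2}: {B0} ∩ {B0,B1,B2} = {B0}; idom=B0
  B3: preds {B0,B2}: {B0} ∩ {B0,B1,B2} = {B0}; idom=B0
  B5: preds {B1,B2,B3}: {B0,B1} ∩ {B0,B1,B2} ∩ {B0,B3} = {B0}; idom=B0
  B6: preds {B1,B5}: {B0,B1} ∩ {B0,B5} = {B0}; idom=B0

DF derivation:
  B1←B0: walk · to B0
  B1←B2: walk B2→B1 to B0
  B3←B0: walk · to B0
  B3←B2: walk B2→B1 to B0
  B5←B1: walk B1 to B0
  B5←B2: walk B2→B1 to B0
  B5←B3: walk B3 to B0
  B6←B1: walk B1 to B0
  B6←B5: walk B5 to B0
  B0 → ∅
  B1 → {B1,B3,B5,B6}
  B2 → {B1,B3,B5}
  B3 → {B5}
  B4 → ∅
  B5 → {B6}
  B6 → ∅

φ for p: defs {B4,B5,B6}
  DF⁺ = {B6}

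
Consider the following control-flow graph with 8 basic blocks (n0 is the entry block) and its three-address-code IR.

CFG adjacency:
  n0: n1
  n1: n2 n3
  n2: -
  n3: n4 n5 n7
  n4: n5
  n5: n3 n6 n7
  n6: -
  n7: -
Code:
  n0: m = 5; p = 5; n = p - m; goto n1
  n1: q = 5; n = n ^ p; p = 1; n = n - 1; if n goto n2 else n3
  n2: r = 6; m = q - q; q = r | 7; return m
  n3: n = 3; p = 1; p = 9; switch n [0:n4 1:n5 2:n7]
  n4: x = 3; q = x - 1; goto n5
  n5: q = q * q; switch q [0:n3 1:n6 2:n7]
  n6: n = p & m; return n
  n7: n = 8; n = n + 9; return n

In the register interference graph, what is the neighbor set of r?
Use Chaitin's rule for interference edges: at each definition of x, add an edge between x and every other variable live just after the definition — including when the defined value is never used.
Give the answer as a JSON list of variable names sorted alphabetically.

Answer: ["m", "q"]

Analysis:
def/use:
  n0: def={m,n,p} ue=∅
  n1: def={n,p,q} ue={n,p}
  n2: def={m,q,r} ue={q}
  n3: def={n,p} ue=∅
  n4: def={q,x} ue=∅
  n5: def={q} ue={q}
  n6: def={n} ue={m,p}
  n7: def={n} ue=∅

Liveness:
  n0 li=∅ lo={m,n,p}
  n1 li={m,n,p} lo={m,q}
  n2 li={q} lo=∅
  n3 li={m,q} lo={m,p,q}
  n4 li={m,p} lo={m,p,q}
  n5 li={m,p,q} lo={m,p,q}
  n6 li={m,p} lo=∅
  n7 li=∅ lo=∅

Interference:
  m: {n,p,q,r,x}
  n: {m,p,q}
  p: {m,n,q,x}
  q: {m,n,p,r}
  r: {m,q}
  x: {m,p}

N(r) = ["m", "q"]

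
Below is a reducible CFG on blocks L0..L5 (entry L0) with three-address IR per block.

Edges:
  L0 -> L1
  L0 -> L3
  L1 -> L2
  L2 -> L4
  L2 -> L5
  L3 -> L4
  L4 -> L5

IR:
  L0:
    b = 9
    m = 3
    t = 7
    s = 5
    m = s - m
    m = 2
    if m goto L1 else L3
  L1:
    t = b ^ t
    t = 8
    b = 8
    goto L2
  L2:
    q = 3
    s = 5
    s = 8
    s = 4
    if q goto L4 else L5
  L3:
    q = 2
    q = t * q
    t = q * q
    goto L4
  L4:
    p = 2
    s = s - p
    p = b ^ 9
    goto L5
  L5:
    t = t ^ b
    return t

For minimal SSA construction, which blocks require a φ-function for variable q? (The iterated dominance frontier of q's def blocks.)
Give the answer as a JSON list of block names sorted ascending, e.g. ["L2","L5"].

idom tree: L1←L0 L2←L1 L3←L0 L4←L0 L5←L0
Dom∩ at merges:
  L4: preds {L2,L3}: {L0,L1,L2} ∩ {L0,L3} = {L0}; idom=L0
  L5: preds {L2,L4}: {L0,L1,L2} ∩ {L0,L4} = {L0}; idom=L0

DF walk-up:
  join L4 pred L2: L2→L1 stop@L0
  join L4 pred L3: L3 stop@L0
  join L5 pred L2: L2→L1 stop@L0
  join L5 pred L4: L4 stop@L0
  L0: DF=∅
  L1: DF={L4,L5}
  L2: DF={L4,L5}
  L3: DF={L4}
  L4: DF={L5}
  L5: DF=∅

φ for q: defs {L2,L3}
  DF⁺ = {L4,L5}

Answer: ["L4", "L5"]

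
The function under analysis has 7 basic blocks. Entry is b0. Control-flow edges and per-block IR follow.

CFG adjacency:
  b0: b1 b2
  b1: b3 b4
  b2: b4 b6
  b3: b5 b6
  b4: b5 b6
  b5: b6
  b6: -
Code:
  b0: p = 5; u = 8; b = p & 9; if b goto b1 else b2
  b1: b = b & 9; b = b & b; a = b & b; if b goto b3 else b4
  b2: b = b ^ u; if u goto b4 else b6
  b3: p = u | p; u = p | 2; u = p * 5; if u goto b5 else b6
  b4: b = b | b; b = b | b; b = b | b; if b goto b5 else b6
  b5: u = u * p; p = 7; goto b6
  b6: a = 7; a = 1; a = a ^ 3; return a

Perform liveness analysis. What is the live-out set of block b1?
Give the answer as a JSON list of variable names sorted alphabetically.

Block summaries:
  b0: def={b,p,u} ue=∅
  b1: def={a,b} ue={b}
  b2: def={b} ue={b,u}
  b3: def={p,u} ue={p,u}
  b4: def={b} ue={b}
  b5: def={p,u} ue={p,u}
  b6: def={a} ue=∅

Live sets:
  b0 li=∅ lo={b,p,u}
  b1 li={b,p,u} lo={b,p,u}
  b2 li={b,p,u} lo={b,p,u}
  b3 li={p,u} lo={p,u}
  b4 li={b,p,u} lo={p,u}
  b5 li={p,u} lo=∅
  b6 li=∅ lo=∅

live-out(b1) = ["b", "p", "u"]

Answer: ["b", "p", "u"]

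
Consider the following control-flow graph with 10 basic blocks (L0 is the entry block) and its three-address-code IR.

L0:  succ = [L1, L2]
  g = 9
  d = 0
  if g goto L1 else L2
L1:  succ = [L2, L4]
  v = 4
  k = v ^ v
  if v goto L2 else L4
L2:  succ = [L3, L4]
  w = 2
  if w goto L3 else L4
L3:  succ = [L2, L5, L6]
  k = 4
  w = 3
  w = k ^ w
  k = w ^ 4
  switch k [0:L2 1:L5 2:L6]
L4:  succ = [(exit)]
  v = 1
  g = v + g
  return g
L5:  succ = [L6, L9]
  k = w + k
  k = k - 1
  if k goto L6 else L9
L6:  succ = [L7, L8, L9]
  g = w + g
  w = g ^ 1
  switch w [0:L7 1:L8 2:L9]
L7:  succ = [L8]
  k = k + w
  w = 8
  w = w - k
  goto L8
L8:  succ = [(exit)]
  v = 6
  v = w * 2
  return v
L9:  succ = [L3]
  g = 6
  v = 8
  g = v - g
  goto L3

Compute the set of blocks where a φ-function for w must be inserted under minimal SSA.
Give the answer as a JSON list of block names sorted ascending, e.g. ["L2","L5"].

idom tree: L1←L0 L2←L0 L3←L2 L4←L0 L5←L3 L6←L3 L7←L6 L8←L6 L9←L3
Dom at joins:
  L2: preds {L0,L1,L3}: {L0} ∩ {L0,L1} ∩ {L0,L2,L3} = {L0}; idom=L0
  L3: preds {L2,L9}: {L0,L2} ∩ {L0,L2,L3,L9} = {L0,L2}; idom=L2
  L4: preds {L1,L2}: {L0,L1} ∩ {L0,L2} = {L0}; idom=L0
  L6: preds {L3,L5}: {L0,L2,L3} ∩ {L0,L2,L3,L5} = {L0,L2,L3}; idom=L3
  L8: preds {L6,L7}: {L0,L2,L3,L6} ∩ {L0,L2,L3,L6,L7} = {L0,L2,L3,L6}; idom=L6
  L9: preds {L5,L6}: {L0,L2,L3,L5} ∩ {L0,L2,L3,L6} = {L0,L2,L3}; idom=L3

Frontier:
  join L2 pred L0: · stop@L0
  join L2 pred L1: L1 stop@L0
  join L2 pred L3: L3→L2 stop@L0
  join L3 pred L2: · stop@L2
  join L3 pred L9: L9→L3 stop@L2
  join L4 pred L1: L1 stop@L0
  join L4 pred L2: L2 stop@L0
  join L6 pred L3: · stop@L3
  join L6 pred L5: L5 stop@L3
  join L8 pred L6: · stop@L6
  join L8 pred L7: L7 stop@L6
  join L9 pred L5: L5 stop@L3
  join L9 pred L6: L6 stop@L3
  L0: DF=∅
  L1: DF={L2,L4}
  L2: DF={L2,L4}
  L3: DF={L2,L3}
  L4: DF=∅
  L5: DF={L6,L9}
  L6: DF={L9}
  L7: DF={L8}
  L8: DF=∅
  L9: DF={L3}

φ for w: defs {L2,L3,L6,L7}
  DF⁺ = {L2,L3,L4,L8,L9}

Answer: ["L2", "L3", "L4", "L8", "L9"]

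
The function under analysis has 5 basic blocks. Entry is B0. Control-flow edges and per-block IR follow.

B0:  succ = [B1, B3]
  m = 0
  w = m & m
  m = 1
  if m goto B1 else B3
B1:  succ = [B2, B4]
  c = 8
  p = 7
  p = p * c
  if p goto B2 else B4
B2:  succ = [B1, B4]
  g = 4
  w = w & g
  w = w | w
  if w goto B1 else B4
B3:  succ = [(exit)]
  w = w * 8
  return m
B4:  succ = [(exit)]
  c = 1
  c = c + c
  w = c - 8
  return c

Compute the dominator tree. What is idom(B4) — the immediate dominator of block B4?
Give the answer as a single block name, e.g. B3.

idom tree: B1←B0 B2←B1 B3←B0 B4←B1
Join-block Dom:
  B1: preds {B0,B2}: {B0} ∩ {B0,B1,B2} = {B0}; idom=B0
  B4: preds {B1,B2}: {B0,B1} ∩ {B0,B1,B2} = {B0,B1}; idom=B1

idom(B4) = B1

Answer: B1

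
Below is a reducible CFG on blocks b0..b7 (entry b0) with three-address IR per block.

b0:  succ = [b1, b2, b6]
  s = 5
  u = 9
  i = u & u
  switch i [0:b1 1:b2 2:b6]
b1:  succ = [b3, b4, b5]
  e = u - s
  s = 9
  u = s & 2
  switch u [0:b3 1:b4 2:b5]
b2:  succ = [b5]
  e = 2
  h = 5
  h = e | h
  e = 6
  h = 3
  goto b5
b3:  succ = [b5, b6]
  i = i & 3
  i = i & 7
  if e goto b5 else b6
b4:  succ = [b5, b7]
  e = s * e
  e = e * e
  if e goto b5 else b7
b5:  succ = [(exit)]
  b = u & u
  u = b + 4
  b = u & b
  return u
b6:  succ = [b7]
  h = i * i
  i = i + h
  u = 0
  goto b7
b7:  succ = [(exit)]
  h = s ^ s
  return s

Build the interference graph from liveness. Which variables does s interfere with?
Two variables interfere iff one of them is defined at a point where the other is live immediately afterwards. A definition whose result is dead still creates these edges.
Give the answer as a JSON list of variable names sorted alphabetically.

Per-block:
  b0: {i,s,u} / ∅
  b1: {e,s,u} / {s,u}
  b2: {e,h} / ∅
  b3: {i} / {e,i}
  b4: {e} / {e,s}
  b5: {b,u} / {u}
  b6: {h,i,u} / {i}
  b7: {h} / {s}

Liveness:
  b0: in=∅ out={i,s,u}
  b1: in={i,s,u} out={e,i,s,u}
  b2: in={u} out={u}
  b3: in={e,i,s,u} out={i,s,u}
  b4: in={e,s,u} out={s,u}
  b5: in={u} out=∅
  b6: in={i,s} out={s}
  b7: in={s} out=∅

Conflict graph:
  b↔{u}
  e↔{h,i,s,u}
  h↔{e,i,s,u}
  i↔{e,h,s,u}
  s↔{e,h,i,u}
  u↔{b,e,h,i,s}

N(s) = ["e", "h", "i", "u"]

Answer: ["e", "h", "i", "u"]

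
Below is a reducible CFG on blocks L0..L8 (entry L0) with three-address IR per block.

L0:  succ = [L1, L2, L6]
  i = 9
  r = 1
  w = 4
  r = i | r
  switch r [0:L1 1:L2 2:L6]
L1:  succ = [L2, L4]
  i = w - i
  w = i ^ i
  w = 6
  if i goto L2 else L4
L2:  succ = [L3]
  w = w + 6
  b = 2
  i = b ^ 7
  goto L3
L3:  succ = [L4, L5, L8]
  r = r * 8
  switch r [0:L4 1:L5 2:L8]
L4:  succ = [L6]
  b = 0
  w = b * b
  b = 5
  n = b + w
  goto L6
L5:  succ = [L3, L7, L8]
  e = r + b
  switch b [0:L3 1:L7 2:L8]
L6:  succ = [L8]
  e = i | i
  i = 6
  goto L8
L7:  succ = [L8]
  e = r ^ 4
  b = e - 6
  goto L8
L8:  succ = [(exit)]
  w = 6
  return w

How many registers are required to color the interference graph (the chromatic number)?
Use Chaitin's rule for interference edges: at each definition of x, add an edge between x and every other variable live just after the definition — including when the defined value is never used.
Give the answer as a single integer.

Answer: 4

Working:
def/use:
  L0: {i,r,w} / ∅
  L1: {i,w} / {i,w}
  L2: {b,i,w} / {w}
  L3: {r} / {r}
  L4: {b,n,w} / ∅
  L5: {e} / {b,r}
  L6: {e,i} / {i}
  L7: {b,e} / {r}
  L8: {w} / ∅

Live sets:
  live L0: ∅→{i,r,w}
  live L1: {i,r,w}→{i,r,w}
  live L2: {r,w}→{b,i,r}
  live L3: {b,i,r}→{b,i,r}
  live L4: {i}→{i}
  live L5: {b,i,r}→{b,i,r}
  live L6: {i}→∅
  live L7: {r}→∅
  live L8: ∅→∅

Interference:
  b — {e,i,r,w}
  e — {b,i,r}
  i — {b,e,n,r,w}
  n — {i}
  r — {b,e,i,w}
  w — {b,i,r}

Registers:
  {b,e,i,r} pairwise interfere (4-clique) ⇒ χ ≥ 4
  assign b→c1 e→c3 i→c0 n→c1 r→c2 w→c3 — no edge inside a register ⇒ χ ≤ 4
  χ = 4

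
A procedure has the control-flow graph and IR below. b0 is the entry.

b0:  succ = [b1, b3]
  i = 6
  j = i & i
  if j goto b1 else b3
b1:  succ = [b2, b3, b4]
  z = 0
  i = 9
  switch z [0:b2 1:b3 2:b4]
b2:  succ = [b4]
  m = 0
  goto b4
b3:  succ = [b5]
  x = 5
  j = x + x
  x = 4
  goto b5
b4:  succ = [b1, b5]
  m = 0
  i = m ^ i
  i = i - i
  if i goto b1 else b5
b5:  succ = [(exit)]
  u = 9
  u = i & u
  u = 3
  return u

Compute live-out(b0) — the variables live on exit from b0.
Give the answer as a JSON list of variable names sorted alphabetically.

Block summaries:
  b0: def={i,j} ue=∅
  b1: def={i,z} ue=∅
  b2: def={m} ue=∅
  b3: def={j,x} ue=∅
  b4: def={i,m} ue={i}
  b5: def={u} ue={i}

Backward fixpoint:
  b0 li=∅ lo={i}
  b1 li=∅ lo={i}
  b2 li={i} lo={i}
  b3 li={i} lo={i}
  b4 li={i} lo={i}
  b5 li={i} lo=∅

live-out(b0) = ["i"]

Answer: ["i"]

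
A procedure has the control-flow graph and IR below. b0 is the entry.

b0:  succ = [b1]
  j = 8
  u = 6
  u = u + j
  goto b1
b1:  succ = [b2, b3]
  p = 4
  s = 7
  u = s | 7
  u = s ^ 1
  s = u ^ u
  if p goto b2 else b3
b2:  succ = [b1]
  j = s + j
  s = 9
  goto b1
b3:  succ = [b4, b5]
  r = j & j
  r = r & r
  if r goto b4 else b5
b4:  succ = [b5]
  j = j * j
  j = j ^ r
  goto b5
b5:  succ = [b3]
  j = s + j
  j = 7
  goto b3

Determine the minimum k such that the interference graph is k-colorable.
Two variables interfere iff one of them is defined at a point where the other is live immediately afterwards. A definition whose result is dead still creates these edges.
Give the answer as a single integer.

Per-block:
  b0: {j,u} / ∅
  b1: {p,s,u} / ∅
  b2: {j,s} / {j,s}
  b3: {r} / {j}
  b4: {j} / {j,r}
  b5: {j} / {j,s}

Backward fixpoint:
  b0 li=∅ lo={j}
  b1 li={j} lo={j,s}
  b2 li={j,s} lo={j}
  b3 li={j,s} lo={j,r,s}
  b4 li={j,r,s} lo={j,s}
  b5 li={j,s} lo={j,s}

Interfere edges:
  j — {p,r,s,u}
  p — {j,s,u}
  r — {j,s}
  s — {j,p,r,u}
  u — {j,p,s}

Chromatic number:
  lower bound: {j,p,s,u} mutually conflict ⇒ χ ≥ 4
  assign j→R0 p→R2 r→R2 s→R1 u→R3 — no edge inside a register ⇒ χ ≤ 4
  χ = 4

Answer: 4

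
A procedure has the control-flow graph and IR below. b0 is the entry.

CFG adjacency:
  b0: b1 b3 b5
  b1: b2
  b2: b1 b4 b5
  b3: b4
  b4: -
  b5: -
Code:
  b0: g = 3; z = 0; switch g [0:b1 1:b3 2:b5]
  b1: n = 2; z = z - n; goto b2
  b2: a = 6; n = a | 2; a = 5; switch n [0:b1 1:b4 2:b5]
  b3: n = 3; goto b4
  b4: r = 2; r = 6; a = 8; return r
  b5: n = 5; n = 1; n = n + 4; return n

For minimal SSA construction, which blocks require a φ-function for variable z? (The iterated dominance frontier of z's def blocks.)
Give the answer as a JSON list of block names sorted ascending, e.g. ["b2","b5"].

idom tree: b1←b0 b2←b1 b3←b0 b4←b0 b5←b0
Join-block Dom:
  b1: preds {b0,b2}: {b0} ∩ {b0,b1,b2} = {b0}; idom=b0
  b4: preds {b2,b3}: {b0,b1,b2} ∩ {b0,b3} = {b0}; idom=b0
  b5: preds {b0,b2}: {b0} ∩ {b0,b1,b2} = {b0}; idom=b0

DF derivation:
  join b1 pred b0: · stop@b0
  join b1 pred b2: b2→b1 stop@b0
  join b4 pred b2: b2→b1 stop@b0
  join b4 pred b3: b3 stop@b0
  join b5 pred b0: · stop@b0
  join b5 pred b2: b2→b1 stop@b0
  b0: DF=∅
  b1: DF={b1,b4,b5}
  b2: DF={b1,b4,b5}
  b3: DF={b4}
  b4: DF=∅
  b5: DF=∅

φ for z: defs {b0,b1}
  DF⁺ = {b1,b4,b5}

Answer: ["b1", "b4", "b5"]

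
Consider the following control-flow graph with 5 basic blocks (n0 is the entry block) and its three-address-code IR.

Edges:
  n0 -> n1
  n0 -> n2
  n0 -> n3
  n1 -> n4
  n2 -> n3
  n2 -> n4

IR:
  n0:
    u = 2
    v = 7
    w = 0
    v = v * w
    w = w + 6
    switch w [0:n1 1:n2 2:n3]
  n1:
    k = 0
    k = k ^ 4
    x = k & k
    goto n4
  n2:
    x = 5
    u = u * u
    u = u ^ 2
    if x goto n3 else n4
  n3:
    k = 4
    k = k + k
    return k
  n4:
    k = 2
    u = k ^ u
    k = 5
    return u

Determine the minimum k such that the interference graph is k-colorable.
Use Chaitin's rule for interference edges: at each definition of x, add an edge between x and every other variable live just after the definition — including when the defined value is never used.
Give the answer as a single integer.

def/use:
  n0: {u,v,w} / ∅
  n1: {k,x} / ∅
  n2: {u,x} / {u}
  n3: {k} / ∅
  n4: {k,u} / {u}

Backward fixpoint:
  live n0: ∅→{u}
  live n1: {u}→{u}
  live n2: {u}→{u}
  live n3: ∅→∅
  live n4: {u}→∅

Interfere edges:
  k: {u}
  u: {k,v,w,x}
  v: {u,w}
  w: {u,v}
  x: {u}

Chromatic number:
  lower bound: {u,v,w} mutually conflict ⇒ χ ≥ 3
  assign k→R1 u→R0 v→R1 w→R2 x→R1 — no edge inside a register ⇒ χ ≤ 3
  χ = 3

Answer: 3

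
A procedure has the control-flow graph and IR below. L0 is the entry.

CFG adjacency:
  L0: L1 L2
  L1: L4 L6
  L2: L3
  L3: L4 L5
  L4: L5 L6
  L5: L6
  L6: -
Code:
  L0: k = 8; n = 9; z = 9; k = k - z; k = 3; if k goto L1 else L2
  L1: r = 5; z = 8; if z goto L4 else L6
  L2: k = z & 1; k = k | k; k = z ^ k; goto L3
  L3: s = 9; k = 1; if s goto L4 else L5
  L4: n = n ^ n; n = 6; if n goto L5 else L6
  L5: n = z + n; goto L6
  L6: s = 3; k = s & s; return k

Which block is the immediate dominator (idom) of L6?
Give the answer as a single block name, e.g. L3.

idom tree: L1←L0 L2←L0 L3←L2 L4←L0 L5←L0 L6←L0
Dom∩ at merges:
  L4: preds {L1,L3}: {L0,L1} ∩ {L0,L2,L3} = {L0}; idom=L0
  L5: preds {L3,L4}: {L0,L2,L3} ∩ {L0,L4} = {L0}; idom=L0
  L6: preds {L1,L4,L5}: {L0,L1} ∩ {L0,L4} ∩ {L0,L5} = {L0}; idom=L0

idom(L6) = L0

Answer: L0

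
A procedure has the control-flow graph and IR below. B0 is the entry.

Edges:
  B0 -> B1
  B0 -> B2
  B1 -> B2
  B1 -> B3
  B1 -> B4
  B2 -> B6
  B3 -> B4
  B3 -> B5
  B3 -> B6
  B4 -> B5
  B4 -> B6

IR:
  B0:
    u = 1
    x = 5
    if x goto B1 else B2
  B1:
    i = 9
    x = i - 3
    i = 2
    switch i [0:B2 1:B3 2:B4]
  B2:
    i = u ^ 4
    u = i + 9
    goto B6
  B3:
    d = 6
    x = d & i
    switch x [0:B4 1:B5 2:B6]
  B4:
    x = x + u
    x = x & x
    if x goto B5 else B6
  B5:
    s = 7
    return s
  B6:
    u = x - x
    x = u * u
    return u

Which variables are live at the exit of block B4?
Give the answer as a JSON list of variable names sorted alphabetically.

Answer: ["x"]

Derivation:
def/use:
  B0: def={u,x} ue=∅
  B1: def={i,x} ue=∅
  B2: def={i,u} ue={u}
  B3: def={d,x} ue={i}
  B4: def={x} ue={u,x}
  B5: def={s} ue=∅
  B6: def={u,x} ue={x}

Liveness:
  B0: in=∅ out={u,x}
  B1: in={u} out={i,u,x}
  B2: in={u,x} out={x}
  B3: in={i,u} out={u,x}
  B4: in={u,x} out={x}
  B5: in=∅ out=∅
  B6: in={x} out=∅

live-out(B4) = ["x"]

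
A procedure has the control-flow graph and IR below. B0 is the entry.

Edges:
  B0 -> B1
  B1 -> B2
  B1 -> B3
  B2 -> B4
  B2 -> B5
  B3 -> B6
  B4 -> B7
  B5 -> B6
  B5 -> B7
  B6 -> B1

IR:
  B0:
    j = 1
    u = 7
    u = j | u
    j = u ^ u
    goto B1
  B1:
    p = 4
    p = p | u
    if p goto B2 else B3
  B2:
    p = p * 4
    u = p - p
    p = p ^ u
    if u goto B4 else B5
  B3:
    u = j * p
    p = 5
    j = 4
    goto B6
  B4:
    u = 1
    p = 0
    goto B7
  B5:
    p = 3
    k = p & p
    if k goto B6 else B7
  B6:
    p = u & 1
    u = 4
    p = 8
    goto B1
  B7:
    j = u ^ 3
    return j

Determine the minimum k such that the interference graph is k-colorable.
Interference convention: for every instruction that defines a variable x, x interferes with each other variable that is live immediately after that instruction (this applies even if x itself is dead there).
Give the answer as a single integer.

Answer: 3

Derivation:
Per-block:
  B0: def={j,u} ue=∅
  B1: def={p} ue={u}
  B2: def={p,u} ue={p}
  B3: def={j,p,u} ue={j,p}
  B4: def={p,u} ue=∅
  B5: def={k,p} ue=∅
  B6: def={p,u} ue={u}
  B7: def={j} ue={u}

Backward fixpoint:
  live B0: ∅→{j,u}
  live B1: {j,u}→{j,p}
  live B2: {j,p}→{j,u}
  live B3: {j,p}→{j,u}
  live B4: ∅→{u}
  live B5: {j,u}→{j,u}
  live B6: {j,u}→{j,u}
  live B7: {u}→∅

Interfere edges:
  j↔{k,p,u}
  k↔{j,u}
  p↔{j,u}
  u↔{j,k,p}

Colouring:
  lower bound: {j,k,u} mutually conflict ⇒ χ ≥ 3
  3-colouring: R0={j}  R1={u}  R2={k,p}
  χ = 3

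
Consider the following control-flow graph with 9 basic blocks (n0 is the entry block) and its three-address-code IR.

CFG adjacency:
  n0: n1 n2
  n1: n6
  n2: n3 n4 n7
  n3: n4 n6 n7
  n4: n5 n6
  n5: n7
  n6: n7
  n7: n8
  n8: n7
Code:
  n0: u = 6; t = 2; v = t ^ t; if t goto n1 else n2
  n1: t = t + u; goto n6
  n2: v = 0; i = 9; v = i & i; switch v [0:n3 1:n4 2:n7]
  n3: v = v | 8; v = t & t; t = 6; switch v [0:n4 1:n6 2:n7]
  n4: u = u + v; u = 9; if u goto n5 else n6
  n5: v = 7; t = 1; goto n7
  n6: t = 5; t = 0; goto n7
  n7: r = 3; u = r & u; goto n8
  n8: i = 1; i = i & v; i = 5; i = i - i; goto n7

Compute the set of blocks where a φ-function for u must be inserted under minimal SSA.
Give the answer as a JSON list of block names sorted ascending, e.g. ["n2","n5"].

Answer: ["n6", "n7"]

Working:
idom tree: n1←n0 n2←n0 n3←n2 n4←n2 n5←n4 n6←n0 n7←n0 n8←n7
Dom at joins:
  n4: preds {n2,n3}: {n0,n2} ∩ {n0,n2,n3} = {n0,n2}; idom=n2
  n6: preds {n1,n3,n4}: {n0,n1} ∩ {n0,n2,n3} ∩ {n0,n2,n4} = {n0}; idom=n0
  n7: preds {n2,n3,n5,n6,n8}: {n0,n2} ∩ {n0,n2,n3} ∩ {n0,n2,n4,n5} ∩ {n0,n6} ∩ {n0,n7,n8} = {n0}; idom=n0

DF derivation:
  join n4 pred n2: · stop@n2
  join n4 pred n3: n3 stop@n2
  join n6 pred n1: n1 stop@n0
  join n6 pred n3: n3→n2 stop@n0
  join n6 pred n4: n4→n2 stop@n0
  join n7 pred n2: n2 stop@n0
  join n7 pred n3: n3→n2 stop@n0
  join n7 pred n5: n5→n4→n2 stop@n0
  join n7 pred n6: n6 stop@n0
  join n7 pred n8: n8→n7 stop@n0
  DF(n0)=∅
  DF(n1)={n6}
  DF(n2)={n6,n7}
  DF(n3)={n4,n6,n7}
  DF(n4)={n6,n7}
  DF(n5)={n7}
  DF(n6)={n7}
  DF(n7)={n7}
  DF(n8)={n7}

φ for u: defs {n0,n4,n7}
  DF⁺ = {n6,n7}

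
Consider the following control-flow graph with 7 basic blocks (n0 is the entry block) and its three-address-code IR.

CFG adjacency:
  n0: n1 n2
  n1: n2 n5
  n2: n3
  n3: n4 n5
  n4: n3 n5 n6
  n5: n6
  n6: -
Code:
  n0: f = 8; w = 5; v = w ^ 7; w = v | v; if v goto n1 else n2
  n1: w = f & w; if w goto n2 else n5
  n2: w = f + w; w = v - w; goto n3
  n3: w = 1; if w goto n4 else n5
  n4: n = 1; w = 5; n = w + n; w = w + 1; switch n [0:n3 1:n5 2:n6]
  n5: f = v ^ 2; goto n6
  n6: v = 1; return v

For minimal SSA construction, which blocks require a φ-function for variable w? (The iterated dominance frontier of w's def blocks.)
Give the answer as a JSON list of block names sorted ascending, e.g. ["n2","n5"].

idom tree: n1←n0 n2←n0 n3←n2 n4←n3 n5←n0 n6←n0
Join-block Dom:
  n2: preds {n0,n1}: {n0} ∩ {n0,n1} = {n0}; idom=n0
  n3: preds {n2,n4}: {n0,n2} ∩ {n0,n2,n3,n4} = {n0,n2}; idom=n2
  n5: preds {n1,n3,n4}: {n0,n1} ∩ {n0,n2,n3} ∩ {n0,n2,n3,n4} = {n0}; idom=n0
  n6: preds {n4,n5}: {n0,n2,n3,n4} ∩ {n0,n5} = {n0}; idom=n0

Frontier:
  n2←n0: walk · to n0
  n2←n1: walk n1 to n0
  n3←n2: walk · to n2
  n3←n4: walk n4→n3 to n2
  n5←n1: walk n1 to n0
  n5←n3: walk n3→n2 to n0
  n5←n4: walk n4→n3→n2 to n0
  n6←n4: walk n4→n3→n2 to n0
  n6←n5: walk n5 to n0
  DF(n0)=∅
  DF(n1)={n2,n5}
  DF(n2)={n5,n6}
  DF(n3)={n3,n5,n6}
  DF(n4)={n3,n5,n6}
  DF(n5)={n6}
  DF(n6)=∅

φ for w: defs {n0,n1,n2,n3,n4}
  DF⁺ = {n2,n3,n5,n6}

Answer: ["n2", "n3", "n5", "n6"]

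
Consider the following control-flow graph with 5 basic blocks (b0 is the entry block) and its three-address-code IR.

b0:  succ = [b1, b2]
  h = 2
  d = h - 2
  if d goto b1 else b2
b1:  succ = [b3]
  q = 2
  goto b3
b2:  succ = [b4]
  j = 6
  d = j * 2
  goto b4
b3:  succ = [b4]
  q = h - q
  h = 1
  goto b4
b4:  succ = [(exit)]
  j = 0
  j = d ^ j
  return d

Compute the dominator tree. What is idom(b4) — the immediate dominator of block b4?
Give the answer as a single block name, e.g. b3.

Answer: b0

Working:
idom tree: b1←b0 b2←b0 b3←b1 b4←b0
Dom at joins:
  b4: preds {b2,b3}: {b0,b2} ∩ {b0,b1,b3} = {b0}; idom=b0

idom(b4) = b0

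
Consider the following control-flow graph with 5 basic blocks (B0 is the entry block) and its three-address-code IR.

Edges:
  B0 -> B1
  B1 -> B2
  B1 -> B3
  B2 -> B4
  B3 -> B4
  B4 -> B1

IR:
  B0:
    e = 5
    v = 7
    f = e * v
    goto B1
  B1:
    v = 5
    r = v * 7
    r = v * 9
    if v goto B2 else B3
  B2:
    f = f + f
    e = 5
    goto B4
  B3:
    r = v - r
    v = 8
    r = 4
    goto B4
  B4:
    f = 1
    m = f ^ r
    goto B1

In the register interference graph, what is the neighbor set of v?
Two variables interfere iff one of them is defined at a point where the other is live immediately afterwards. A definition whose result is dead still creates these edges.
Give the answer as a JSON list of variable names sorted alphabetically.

Answer: ["e", "f", "r"]

Working:
Per-block:
  B0 def {e,f,v} use ∅
  B1 def {r,v} use ∅
  B2 def {e,f} use {f}
  B3 def {r,v} use {r,v}
  B4 def {f,m} use {r}

Liveness:
  B0 li=∅ lo={f}
  B1 li={f} lo={f,r,v}
  B2 li={f,r} lo={r}
  B3 li={r,v} lo={r}
  B4 li={r} lo={f}

Interference:
  e↔{r,v}
  f↔{m,r,v}
  m↔{f}
  r↔{e,f,v}
  v↔{e,f,r}

N(v) = ["e", "f", "r"]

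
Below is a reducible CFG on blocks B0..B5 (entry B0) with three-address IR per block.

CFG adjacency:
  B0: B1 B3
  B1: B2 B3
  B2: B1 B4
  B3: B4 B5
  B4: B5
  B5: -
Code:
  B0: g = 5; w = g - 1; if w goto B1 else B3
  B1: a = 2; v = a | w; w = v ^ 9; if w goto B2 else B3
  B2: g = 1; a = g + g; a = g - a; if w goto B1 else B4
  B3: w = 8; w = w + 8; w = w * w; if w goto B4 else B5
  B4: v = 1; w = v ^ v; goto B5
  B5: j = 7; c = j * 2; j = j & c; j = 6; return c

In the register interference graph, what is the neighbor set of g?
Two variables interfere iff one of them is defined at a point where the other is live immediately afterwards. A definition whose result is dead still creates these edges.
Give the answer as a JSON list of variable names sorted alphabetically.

Per-block:
  B0: def={g,w} ue=∅
  B1: def={a,v,w} ue={w}
  B2: def={a,g} ue={w}
  B3: def={w} ue=∅
  B4: def={v,w} ue=∅
  B5: def={c,j} ue=∅

Live sets:
  B0 li=∅ lo={w}
  B1 li={w} lo={w}
  B2 li={w} lo={w}
  B3 li=∅ lo=∅
  B4 li=∅ lo=∅
  B5 li=∅ lo=∅

Interference:
  a — {g,w}
  c — {j}
  g — {a,w}
  j — {c}
  v — ∅
  w — {a,g}

N(g) = ["a", "w"]

Answer: ["a", "w"]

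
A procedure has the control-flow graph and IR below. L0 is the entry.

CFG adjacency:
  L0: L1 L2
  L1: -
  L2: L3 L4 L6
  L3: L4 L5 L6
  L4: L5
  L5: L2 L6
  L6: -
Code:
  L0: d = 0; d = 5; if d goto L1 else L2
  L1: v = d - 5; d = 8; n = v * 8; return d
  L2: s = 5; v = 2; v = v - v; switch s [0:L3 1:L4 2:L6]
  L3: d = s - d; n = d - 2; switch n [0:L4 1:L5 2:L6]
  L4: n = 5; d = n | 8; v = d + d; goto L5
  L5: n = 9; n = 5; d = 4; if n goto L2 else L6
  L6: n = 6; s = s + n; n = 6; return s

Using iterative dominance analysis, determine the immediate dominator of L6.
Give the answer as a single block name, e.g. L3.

idom tree: L1←L0 L2←L0 L3←L2 L4←L2 L5←L2 L6←L2
Dom at joins:
  L2: preds {L0,L5}: {L0} ∩ {L0,L2,L5} = {L0}; idom=L0
  L4: preds {L2,L3}: {L0,L2} ∩ {L0,L2,L3} = {L0,L2}; idom=L2
  L5: preds {L3,L4}: {L0,L2,L3} ∩ {L0,L2,L4} = {L0,L2}; idom=L2
  L6: preds {L2,L3,L5}: {L0,L2} ∩ {L0,L2,L3} ∩ {L0,L2,L5} = {L0,L2}; idom=L2

idom(L6) = L2

Answer: L2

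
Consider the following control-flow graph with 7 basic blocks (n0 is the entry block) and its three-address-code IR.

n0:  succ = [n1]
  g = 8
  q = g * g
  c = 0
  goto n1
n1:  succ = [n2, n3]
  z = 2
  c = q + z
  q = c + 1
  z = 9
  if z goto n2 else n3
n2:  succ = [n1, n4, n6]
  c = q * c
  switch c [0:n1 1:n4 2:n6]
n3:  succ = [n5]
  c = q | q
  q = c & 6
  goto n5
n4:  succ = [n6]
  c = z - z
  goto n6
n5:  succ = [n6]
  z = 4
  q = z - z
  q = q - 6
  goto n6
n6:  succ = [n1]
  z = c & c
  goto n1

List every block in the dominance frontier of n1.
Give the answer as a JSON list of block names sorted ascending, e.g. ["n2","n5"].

idom tree: n1←n0 n2←n1 n3←n1 n4←n2 n5←n3 n6←n1
Join-block Dom:
  n1: preds {n0,n2,n6}: {n0} ∩ {n0,n1,n2} ∩ {n0,n1,n6} = {n0}; idom=n0
  n6: preds {n2,n4,n5}: {n0,n1,n2} ∩ {n0,n1,n2,n4} ∩ {n0,n1,n3,n5} = {n0,n1}; idom=n1

DF derivation:
  join n1 pred n0: · stop@n0
  join n1 pred n2: n2→n1 stop@n0
  join n1 pred n6: n6→n1 stop@n0
  join n6 pred n2: n2 stop@n1
  join n6 pred n4: n4→n2 stop@n1
  join n6 pred n5: n5→n3 stop@n1
  DF(n0)=∅
  DF(n1)={n1}
  DF(n2)={n1,n6}
  DF(n3)={n6}
  DF(n4)={n6}
  DF(n5)={n6}
  DF(n6)={n1}

DF(n1) = ["n1"]

Answer: ["n1"]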